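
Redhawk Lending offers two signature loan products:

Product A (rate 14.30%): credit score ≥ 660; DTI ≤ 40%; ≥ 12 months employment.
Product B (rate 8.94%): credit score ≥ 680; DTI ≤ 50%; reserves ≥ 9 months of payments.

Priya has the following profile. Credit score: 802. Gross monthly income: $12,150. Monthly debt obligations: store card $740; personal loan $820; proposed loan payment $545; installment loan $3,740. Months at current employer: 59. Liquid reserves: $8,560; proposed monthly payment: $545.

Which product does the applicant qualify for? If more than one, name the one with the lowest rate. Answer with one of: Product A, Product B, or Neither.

Product B

Total debts = (740 + 820 + 545 + 3,740) = 5,845; DTI = 5,845/12,150 = 48.1%.
Reserves = 8,560/545 = 15.7 months.
Product A: score 802 ≥ 660; DTI 48.1% > 40%; employment 59 ≥ 12 mo → does not qualify.
Product B: score 802 ≥ 680; DTI 48.1% ≤ 50%; reserves 15.7 ≥ 9 mo → qualifies.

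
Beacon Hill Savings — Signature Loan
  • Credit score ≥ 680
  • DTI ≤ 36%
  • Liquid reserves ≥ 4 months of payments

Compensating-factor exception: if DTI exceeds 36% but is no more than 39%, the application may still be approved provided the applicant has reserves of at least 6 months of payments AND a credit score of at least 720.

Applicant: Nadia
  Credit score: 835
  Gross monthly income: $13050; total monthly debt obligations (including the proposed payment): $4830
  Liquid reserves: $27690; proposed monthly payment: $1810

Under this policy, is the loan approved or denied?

Credit score 835 ≥ 680 (meets base)
DTI: 4,830 ÷ 13,050 = 37%, over the 36% base limit.
Reserves = 27,690/1,810 = 15.3 months ≥ 4
DTI 37% is within the 36%–39% exception band; checking compensating factors.
Reserves 15.3 ≥ 6 months; credit score 835 ≥ 720.
Both compensating conditions met → exception applies.

Approved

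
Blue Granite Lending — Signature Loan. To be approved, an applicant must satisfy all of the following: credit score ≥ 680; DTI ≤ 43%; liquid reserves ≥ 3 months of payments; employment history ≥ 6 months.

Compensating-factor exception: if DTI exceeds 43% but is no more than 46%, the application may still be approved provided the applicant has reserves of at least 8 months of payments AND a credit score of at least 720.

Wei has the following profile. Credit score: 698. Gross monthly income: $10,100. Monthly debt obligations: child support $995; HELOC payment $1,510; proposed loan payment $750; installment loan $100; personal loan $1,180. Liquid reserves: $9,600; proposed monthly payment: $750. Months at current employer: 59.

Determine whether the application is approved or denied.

Credit score 698 ≥ 680 (meets base)
Total debts = (995 + 1,510 + 750 + 100 + 1,180) = 4,535. DTI: 4,535 ÷ 10,100 = 44.9%, over the 43% base limit.
Reserves = 9,600/750 = 12.8 months ≥ 3
Employment 59 ≥ 6 months
DTI 44.9% is within the 43%–46% exception band; checking compensating factors.
Reserves 12.8 ≥ 8 months; credit score 698 < 720.
Compensating-factor requirement not fully met.

Denied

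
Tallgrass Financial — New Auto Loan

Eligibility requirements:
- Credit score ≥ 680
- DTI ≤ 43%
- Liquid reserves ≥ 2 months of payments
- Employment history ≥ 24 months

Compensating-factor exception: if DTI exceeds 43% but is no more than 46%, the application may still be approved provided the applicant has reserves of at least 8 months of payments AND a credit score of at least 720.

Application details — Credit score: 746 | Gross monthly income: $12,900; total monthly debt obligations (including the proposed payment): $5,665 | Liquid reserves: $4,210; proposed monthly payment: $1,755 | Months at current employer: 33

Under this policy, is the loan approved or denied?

Denied

Credit score 746 ≥ 680 (meets base)
DTI: 5,665 ÷ 12,900 = 43.9%, over the 43% base limit.
Reserves: 4,210 ÷ 1,755 = 2.4 months (meets 2-month minimum)
Employment 33 ≥ 24 months
43.9% falls in the override range (43%–46%), so the compensating-factor test applies.
Reserves 2.4 < 8 months; credit score 746 ≥ 720.
Override conditions not both satisfied; exception does not apply.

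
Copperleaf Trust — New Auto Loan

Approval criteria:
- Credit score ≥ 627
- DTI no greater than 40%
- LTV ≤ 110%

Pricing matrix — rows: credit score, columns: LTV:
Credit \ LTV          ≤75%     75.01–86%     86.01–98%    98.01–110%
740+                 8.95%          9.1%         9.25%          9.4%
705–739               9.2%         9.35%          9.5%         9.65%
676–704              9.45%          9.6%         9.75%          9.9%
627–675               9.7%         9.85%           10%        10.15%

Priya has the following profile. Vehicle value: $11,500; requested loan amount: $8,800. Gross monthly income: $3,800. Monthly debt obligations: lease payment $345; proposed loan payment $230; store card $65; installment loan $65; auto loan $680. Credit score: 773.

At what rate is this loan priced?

9.1%

Credit score 773 ≥ 627; Total monthly debts = (345 + 230 + 65 + 65 + 680) = 1,385. Debt-to-income = 1,385/3,800 = 36.4% — meets 40% limit
Loan-to-value = 8,800/11,500 = 76.5% — pass (110% max)
Score 773 is in the 740+ band; LTV 76.5% is in the 75.01–86% band → 9.1%.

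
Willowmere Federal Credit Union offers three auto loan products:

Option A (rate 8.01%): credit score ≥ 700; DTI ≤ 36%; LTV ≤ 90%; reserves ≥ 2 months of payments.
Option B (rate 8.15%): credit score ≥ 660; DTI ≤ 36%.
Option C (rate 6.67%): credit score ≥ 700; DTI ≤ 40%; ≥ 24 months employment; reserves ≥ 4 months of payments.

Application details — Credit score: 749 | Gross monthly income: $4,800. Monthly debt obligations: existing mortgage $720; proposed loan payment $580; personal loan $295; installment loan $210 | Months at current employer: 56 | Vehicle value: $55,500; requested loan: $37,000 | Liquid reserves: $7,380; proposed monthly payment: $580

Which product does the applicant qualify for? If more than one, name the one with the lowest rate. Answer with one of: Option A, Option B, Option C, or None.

Total debts = (720 + 580 + 295 + 210) = 1,805; DTI = 1,805/4,800 = 37.6%.
LTV = 37,000/55,500 = 66.7%.
Reserves = 7,380/580 = 12.7 months.
Option A: score 749 ≥ 700; DTI 37.6% > 36%; LTV 66.7% ≤ 90%; reserves 12.7 ≥ 2 mo → does not qualify.
Option B: score 749 ≥ 660; DTI 37.6% > 36% → does not qualify.
Option C: score 749 ≥ 700; DTI 37.6% ≤ 40%; employment 56 ≥ 24 mo; reserves 12.7 ≥ 4 mo → qualifies.

Option C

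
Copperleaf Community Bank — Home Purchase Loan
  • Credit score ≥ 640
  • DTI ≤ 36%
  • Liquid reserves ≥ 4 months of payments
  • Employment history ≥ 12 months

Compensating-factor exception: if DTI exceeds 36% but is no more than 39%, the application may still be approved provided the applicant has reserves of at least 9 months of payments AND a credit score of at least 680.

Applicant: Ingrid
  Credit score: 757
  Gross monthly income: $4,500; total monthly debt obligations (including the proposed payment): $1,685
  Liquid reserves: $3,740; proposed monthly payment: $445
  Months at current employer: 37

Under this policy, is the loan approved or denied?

Denied

Credit score 757 ≥ 640 (meets base)
DTI = 1,685/4,500 = 37.4% > 36% — standard DTI limit exceeded.
Liquid reserves cover 3,740/445 = 8.4 months — ≥ 4 required
Employment 37 ≥ 12 months
DTI 37.4% is within the 36%–39% exception band; checking compensating factors.
Reserves 8.4 < 9 months; credit score 757 ≥ 680.
Compensating-factor requirement not fully met.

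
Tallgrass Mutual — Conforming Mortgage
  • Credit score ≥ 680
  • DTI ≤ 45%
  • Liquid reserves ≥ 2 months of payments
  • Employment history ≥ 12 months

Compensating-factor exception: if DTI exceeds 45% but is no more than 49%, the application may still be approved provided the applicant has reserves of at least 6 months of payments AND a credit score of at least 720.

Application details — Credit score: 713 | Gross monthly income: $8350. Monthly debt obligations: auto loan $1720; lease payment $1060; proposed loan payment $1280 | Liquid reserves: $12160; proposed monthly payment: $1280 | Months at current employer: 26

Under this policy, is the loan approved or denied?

Denied

Credit score 713 ≥ 680 (meets base)
Total debts = (1,720 + 1,060 + 1,280) = 4,060. DTI = 4,060/8,350 = 48.6% > 45% — standard DTI limit exceeded.
Reserves: 12,160 ÷ 1,280 = 9.5 months (meets 2-month minimum)
Employment 26 ≥ 12 months
DTI 48.6% is within the 45%–49% exception band; checking compensating factors.
Override check — reserves: 9.5 mo (ok); score: 713 (below 720).
Compensating-factor requirement not fully met.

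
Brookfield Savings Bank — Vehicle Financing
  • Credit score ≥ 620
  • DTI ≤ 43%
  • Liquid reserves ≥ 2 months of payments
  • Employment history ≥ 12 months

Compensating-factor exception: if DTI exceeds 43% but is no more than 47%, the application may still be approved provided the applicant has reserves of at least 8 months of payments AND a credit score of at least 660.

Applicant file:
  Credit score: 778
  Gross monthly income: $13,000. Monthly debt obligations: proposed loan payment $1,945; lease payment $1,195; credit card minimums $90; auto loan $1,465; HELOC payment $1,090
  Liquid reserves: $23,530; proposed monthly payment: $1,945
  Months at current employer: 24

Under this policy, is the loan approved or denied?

Approved

Credit score 778 ≥ 620 (meets base)
Total debts = (1,945 + 1,195 + 90 + 1,465 + 1,090) = 5,785. DTI = 5,785/13,000 = 44.5% > 43% — standard DTI limit exceeded.
Reserves = 23,530/1,945 = 12.1 months ≥ 2
Employment 24 ≥ 12 months
DTI 44.5% is within the 43%–47% exception band; checking compensating factors.
Reserves 12.1 ≥ 8 months; credit score 778 ≥ 660.
Both override conditions satisfied; DTI exception granted.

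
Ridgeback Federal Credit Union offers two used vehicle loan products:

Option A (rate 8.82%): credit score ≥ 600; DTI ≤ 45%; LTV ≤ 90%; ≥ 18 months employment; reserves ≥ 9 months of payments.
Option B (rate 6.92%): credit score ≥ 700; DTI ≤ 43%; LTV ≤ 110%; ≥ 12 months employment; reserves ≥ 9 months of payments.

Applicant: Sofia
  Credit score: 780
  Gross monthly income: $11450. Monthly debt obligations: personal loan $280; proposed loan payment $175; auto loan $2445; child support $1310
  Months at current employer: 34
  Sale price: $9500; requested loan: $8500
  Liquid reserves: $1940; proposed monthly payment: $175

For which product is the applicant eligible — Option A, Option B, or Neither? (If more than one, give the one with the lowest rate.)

Total debts = (280 + 175 + 2,445 + 1,310) = 4,210; DTI = 4,210/11,450 = 36.8%.
LTV = 8,500/9,500 = 89.5%.
Reserves = 1,940/175 = 11.1 months.
Option A: score 780 ≥ 600; DTI 36.8% ≤ 45%; LTV 89.5% ≤ 90%; employment 34 ≥ 18 mo; reserves 11.1 ≥ 9 mo → qualifies.
Option B: score 780 ≥ 700; DTI 36.8% ≤ 43%; LTV 89.5% ≤ 110%; employment 34 ≥ 12 mo; reserves 11.1 ≥ 9 mo → qualifies.
Qualifying: Option A, Option B. Lowest rate is 6.92% → Option B.

Option B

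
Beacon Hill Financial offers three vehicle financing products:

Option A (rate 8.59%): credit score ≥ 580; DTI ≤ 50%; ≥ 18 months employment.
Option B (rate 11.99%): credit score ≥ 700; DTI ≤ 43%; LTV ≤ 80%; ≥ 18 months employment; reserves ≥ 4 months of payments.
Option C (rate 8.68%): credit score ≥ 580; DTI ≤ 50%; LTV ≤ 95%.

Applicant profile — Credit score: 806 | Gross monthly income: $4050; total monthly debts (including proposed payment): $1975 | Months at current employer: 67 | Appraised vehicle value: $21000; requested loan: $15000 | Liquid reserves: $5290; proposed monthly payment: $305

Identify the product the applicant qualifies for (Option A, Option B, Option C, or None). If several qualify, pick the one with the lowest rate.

DTI = 1,975/4,050 = 48.8%.
LTV = 15,000/21,000 = 71.4%.
Reserves = 5,290/305 = 17.3 months.
Option A: score 806 ≥ 580; DTI 48.8% ≤ 50%; employment 67 ≥ 18 mo → qualifies.
Option B: score 806 ≥ 700; DTI 48.8% > 43%; LTV 71.4% ≤ 80%; employment 67 ≥ 18 mo; reserves 17.3 ≥ 4 mo → does not qualify.
Option C: score 806 ≥ 580; DTI 48.8% ≤ 50%; LTV 71.4% ≤ 95% → qualifies.
Qualifying: Option A, Option C. Lowest rate is 8.59% → Option A.

Option A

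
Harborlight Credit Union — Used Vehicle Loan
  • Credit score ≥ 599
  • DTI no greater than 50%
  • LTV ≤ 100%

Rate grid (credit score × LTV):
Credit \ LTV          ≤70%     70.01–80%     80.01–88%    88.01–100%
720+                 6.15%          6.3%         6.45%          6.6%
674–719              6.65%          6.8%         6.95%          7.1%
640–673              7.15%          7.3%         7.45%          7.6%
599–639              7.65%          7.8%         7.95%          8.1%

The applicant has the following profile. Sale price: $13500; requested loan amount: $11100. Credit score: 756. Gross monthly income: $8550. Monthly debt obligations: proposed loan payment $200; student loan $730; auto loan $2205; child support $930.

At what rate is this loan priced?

Credit score 756 ≥ 599; Total monthly debts = (200 + 730 + 2,205 + 930) = 4,065. DTI: 4,065 ÷ 8,550 = 47.5%, within the 50% cap
Loan-to-value = 11,100/13,500 = 82.2% — pass (100% max)
Credit 756 → row 720+; LTV 82.2% → column 80.01–88%. Grid cell → 6.45%.

6.45%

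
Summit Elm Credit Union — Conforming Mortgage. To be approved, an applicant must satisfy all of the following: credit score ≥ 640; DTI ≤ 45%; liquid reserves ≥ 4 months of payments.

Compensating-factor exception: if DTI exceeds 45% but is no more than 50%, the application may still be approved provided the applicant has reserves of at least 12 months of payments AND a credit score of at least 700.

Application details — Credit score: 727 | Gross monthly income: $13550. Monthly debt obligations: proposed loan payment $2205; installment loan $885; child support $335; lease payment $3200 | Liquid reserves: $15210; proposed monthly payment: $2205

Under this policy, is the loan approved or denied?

Credit score 727 ≥ 640 (meets base)
Total debts = (2,205 + 885 + 335 + 3,200) = 6,625. DTI = 6,625/13,550 = 48.9% > 45% — standard DTI limit exceeded.
Reserves = 15,210/2,205 = 6.9 months ≥ 4
48.9% falls in the override range (45%–50%), so the compensating-factor test applies.
Override check — reserves: 6.9 mo (short of 12); score: 727 (ok).
Override conditions not both satisfied; exception does not apply.

Denied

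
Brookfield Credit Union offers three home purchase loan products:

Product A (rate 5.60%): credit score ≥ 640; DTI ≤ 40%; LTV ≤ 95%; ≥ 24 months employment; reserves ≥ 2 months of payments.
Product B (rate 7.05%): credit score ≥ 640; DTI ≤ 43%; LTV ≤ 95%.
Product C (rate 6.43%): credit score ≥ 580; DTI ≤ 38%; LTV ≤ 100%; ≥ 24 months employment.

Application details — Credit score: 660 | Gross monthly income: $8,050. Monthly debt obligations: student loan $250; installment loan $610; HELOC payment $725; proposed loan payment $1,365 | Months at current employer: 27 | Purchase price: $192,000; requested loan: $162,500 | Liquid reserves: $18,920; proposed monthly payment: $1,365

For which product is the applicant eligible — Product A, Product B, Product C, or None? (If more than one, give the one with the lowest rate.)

Product A

Total debts = (250 + 610 + 725 + 1,365) = 2,950; DTI = 2,950/8,050 = 36.6%.
LTV = 162,500/192,000 = 84.6%.
Reserves = 18,920/1,365 = 13.9 months.
Product A: score 660 ≥ 640; DTI 36.6% ≤ 40%; LTV 84.6% ≤ 95%; employment 27 ≥ 24 mo; reserves 13.9 ≥ 2 mo → qualifies.
Product B: score 660 ≥ 640; DTI 36.6% ≤ 43%; LTV 84.6% ≤ 95% → qualifies.
Product C: score 660 ≥ 580; DTI 36.6% ≤ 38%; LTV 84.6% ≤ 100%; employment 27 ≥ 24 mo → qualifies.
Qualifying: Product A, Product B, Product C. Lowest rate is 5.60% → Product A.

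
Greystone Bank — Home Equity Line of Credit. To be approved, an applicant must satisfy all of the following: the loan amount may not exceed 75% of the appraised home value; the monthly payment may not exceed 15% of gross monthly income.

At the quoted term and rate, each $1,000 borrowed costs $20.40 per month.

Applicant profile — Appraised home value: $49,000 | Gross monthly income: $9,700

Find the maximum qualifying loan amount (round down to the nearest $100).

$36,700

Payment cap: 15% × $9,700 = $1,455/month.
At $20.40 per $1,000, that supports 1,455/20.40 × 1,000 ≈ $71,323 → $71,300.
LTV cap: 75% × $49,000 = $36,750 → $36,700.
Binding constraint: loan-to-value.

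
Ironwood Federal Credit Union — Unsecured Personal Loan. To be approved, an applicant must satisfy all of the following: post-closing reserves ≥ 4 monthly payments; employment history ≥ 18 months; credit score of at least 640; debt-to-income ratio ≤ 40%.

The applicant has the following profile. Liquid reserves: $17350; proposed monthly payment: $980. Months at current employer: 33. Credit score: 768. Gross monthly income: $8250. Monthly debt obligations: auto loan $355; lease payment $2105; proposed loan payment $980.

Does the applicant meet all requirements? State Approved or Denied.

Denied

Liquid reserves cover 17,350/980 = 17.7 months — ≥ 4 required
Employment 33 ≥ 18 months
Credit score 768 ≥ 640 (meets)
Total monthly debts = (355 + 2,105 + 980) = 3,440. DTI: 3,440 ÷ 8,250 = 41.7%, exceeds the 40% cap
Fails on DTI.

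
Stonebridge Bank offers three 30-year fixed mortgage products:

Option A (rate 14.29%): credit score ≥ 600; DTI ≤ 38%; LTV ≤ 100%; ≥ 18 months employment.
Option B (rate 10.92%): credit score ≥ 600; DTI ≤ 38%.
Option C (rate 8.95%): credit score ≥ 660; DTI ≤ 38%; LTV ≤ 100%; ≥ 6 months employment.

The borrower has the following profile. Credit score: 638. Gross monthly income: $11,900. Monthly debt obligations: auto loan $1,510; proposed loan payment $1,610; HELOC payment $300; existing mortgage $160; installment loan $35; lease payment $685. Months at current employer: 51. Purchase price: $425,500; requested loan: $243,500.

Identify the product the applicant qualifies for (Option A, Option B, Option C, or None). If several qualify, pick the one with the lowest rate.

Option B

Total debts = (1,510 + 1,610 + 300 + 160 + 35 + 685) = 4,300; DTI = 4,300/11,900 = 36.1%.
LTV = 243,500/425,500 = 57.2%.
Option A: score 638 ≥ 600; DTI 36.1% ≤ 38%; LTV 57.2% ≤ 100%; employment 51 ≥ 18 mo → qualifies.
Option B: score 638 ≥ 600; DTI 36.1% ≤ 38% → qualifies.
Option C: score 638 < 660; DTI 36.1% ≤ 38%; LTV 57.2% ≤ 100%; employment 51 ≥ 6 mo → does not qualify.
Qualifying: Option A, Option B. Lowest rate is 10.92% → Option B.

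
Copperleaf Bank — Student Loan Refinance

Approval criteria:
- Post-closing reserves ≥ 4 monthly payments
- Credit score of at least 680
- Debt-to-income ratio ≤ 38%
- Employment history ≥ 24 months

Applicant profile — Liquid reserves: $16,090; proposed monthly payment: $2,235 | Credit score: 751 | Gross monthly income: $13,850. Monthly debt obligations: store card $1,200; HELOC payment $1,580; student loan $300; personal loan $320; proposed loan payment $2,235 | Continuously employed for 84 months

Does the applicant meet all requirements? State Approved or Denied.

Liquid reserves cover 16,090/2,235 = 7.2 months — ≥ 4 required
Credit score 751 ≥ 680 (meets)
Total monthly debts = (1,200 + 1,580 + 300 + 320 + 2,235) = 5,635. DTI = 5,635/13,850 = 40.7% > 38%
Employment 84 ≥ 24 months
Fails on DTI.

Denied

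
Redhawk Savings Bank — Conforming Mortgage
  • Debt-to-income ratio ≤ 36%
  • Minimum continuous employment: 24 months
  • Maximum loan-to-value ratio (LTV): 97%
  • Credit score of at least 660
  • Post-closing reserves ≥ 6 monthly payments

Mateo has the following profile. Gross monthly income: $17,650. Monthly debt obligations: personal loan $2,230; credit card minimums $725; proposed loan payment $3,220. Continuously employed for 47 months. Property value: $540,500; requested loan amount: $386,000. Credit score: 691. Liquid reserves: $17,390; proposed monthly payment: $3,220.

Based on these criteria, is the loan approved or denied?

Total monthly debts = (2,230 + 725 + 3,220) = 6,175. Debt-to-income = 6,175/17,650 = 35% — meets 36% limit
Employment 47 ≥ 24 months
LTV = 386,000/540,500 = 71.4% ≤ 97%
Credit score 691 ≥ 660 (meets)
Reserves: 17,390 ÷ 3,220 = 5.4 months (below 6-month minimum)
Fails on reserves.

Denied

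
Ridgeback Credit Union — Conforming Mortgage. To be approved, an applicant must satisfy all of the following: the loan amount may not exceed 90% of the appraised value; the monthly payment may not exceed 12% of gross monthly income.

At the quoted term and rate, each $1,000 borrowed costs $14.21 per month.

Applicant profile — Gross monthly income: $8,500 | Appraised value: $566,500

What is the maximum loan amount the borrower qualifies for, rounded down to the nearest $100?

Payment cap: 12% × $8,500 = $1,020/month.
At $14.21 per $1,000, that supports 1,020/14.21 × 1,000 ≈ $71,780 → $71,700.
LTV cap: 90% × $566,500 = $509,850 → $509,800.
Binding constraint: payment-to-income.

$71,700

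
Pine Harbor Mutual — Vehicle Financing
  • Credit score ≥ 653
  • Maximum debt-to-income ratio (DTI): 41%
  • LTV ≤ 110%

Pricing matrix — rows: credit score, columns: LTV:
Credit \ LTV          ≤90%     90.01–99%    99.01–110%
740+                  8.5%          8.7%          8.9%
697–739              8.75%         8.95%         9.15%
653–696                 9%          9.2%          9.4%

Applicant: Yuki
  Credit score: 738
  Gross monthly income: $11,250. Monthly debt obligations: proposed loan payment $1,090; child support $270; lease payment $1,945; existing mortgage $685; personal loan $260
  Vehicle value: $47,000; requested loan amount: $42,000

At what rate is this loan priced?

8.75%

Credit score 738 ≥ 653; Total monthly debts = (1,090 + 270 + 1,945 + 685 + 260) = 4,250. Debt-to-income = 4,250/11,250 = 37.8% — meets 41% limit
Loan-to-value = 42,000/47,000 = 89.4% — pass (110% max)
Row: 738 falls in 697–739. Column: 89.4% falls in ≤90%. Rate = 8.75%.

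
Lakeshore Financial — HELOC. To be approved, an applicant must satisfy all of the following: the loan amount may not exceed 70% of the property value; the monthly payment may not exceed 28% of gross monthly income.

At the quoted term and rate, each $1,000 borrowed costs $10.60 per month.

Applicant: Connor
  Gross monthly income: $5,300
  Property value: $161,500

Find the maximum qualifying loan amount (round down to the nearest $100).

Payment cap: 28% × $5,300 = $1,484/month.
At $10.60 per $1,000, that supports 1,484/10.60 × 1,000 ≈ $140,000 → $140,000.
LTV cap: 70% × $161,500 = $113,050 → $113,000.
Binding constraint: loan-to-value.

$113,000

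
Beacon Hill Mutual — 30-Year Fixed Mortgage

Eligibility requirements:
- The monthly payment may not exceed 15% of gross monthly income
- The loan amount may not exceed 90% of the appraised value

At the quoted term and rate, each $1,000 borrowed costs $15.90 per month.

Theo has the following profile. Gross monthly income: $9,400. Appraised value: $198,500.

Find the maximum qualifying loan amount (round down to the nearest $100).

$88,600

Payment cap: 15% × $9,400 = $1,410/month.
At $15.90 per $1,000, that supports 1,410/15.90 × 1,000 ≈ $88,679 → $88,600.
LTV cap: 90% × $198,500 = $178,650 → $178,600.
Binding constraint: payment-to-income.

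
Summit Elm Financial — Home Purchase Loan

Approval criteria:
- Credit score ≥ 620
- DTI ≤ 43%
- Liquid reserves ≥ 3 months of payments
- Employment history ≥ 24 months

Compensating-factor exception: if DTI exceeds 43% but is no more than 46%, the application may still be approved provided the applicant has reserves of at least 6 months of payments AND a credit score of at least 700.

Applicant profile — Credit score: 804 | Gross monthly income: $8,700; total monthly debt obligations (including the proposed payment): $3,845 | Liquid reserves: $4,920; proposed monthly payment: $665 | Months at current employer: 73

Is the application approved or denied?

Credit score 804 ≥ 620 (meets base)
DTI: 3,845 ÷ 8,700 = 44.2%, over the 43% base limit.
Reserves = 4,920/665 = 7.4 months ≥ 3
Employment 73 ≥ 24 months
DTI 44.2% is within the 43%–46% exception band; checking compensating factors.
Reserves 7.4 ≥ 6 months; credit score 804 ≥ 700.
Both compensating conditions met → exception applies.

Approved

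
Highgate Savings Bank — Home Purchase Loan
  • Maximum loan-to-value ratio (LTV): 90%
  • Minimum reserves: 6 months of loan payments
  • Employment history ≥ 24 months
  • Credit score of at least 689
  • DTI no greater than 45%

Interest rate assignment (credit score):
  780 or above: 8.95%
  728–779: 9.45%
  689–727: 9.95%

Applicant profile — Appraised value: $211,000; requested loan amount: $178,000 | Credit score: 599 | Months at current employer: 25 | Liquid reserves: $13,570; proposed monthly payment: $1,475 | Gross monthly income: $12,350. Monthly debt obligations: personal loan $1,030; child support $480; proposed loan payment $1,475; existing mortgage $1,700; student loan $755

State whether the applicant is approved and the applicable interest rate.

Denied

Credit score 599 < 689 (below minimum)
Employment 25 ≥ 24 months
Reserves = 13,570/1,475 = 9.2 months ≥ 6
Total monthly debts = (1,030 + 480 + 1,475 + 1,700 + 755) = 5,440. DTI = 5,440/12,350 = 44% ≤ 45%
Loan-to-value = 178,000/211,000 = 84.4% — pass (90% max)
Not all requirements met → denied.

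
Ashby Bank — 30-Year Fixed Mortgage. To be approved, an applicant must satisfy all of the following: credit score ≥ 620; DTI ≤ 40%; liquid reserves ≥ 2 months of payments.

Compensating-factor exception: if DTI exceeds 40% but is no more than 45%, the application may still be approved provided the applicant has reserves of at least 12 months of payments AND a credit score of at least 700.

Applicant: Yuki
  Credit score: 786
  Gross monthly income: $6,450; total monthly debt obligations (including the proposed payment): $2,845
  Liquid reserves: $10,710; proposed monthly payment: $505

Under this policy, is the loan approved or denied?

Approved

Credit score 786 ≥ 620 (meets base)
DTI = 2,845/6,450 = 44.1% > 40% — standard DTI limit exceeded.
Reserves: 10,710 ÷ 505 = 21.2 months (meets 2-month minimum)
DTI 44.1% is within the 40%–45% exception band; checking compensating factors.
Override check — reserves: 21.2 mo (ok); score: 786 (ok).
Both compensating conditions met → exception applies.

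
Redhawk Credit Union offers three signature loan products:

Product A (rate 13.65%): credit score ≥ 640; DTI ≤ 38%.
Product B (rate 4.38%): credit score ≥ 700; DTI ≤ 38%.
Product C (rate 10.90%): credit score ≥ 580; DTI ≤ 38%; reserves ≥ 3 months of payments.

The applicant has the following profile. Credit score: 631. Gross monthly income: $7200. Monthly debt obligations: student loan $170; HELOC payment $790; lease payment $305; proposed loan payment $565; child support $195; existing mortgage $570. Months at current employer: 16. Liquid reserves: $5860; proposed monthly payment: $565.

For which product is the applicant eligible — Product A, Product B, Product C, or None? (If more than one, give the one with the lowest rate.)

Total debts = (170 + 790 + 305 + 565 + 195 + 570) = 2,595; DTI = 2,595/7,200 = 36%.
Reserves = 5,860/565 = 10.4 months.
Product A: score 631 < 640; DTI 36% ≤ 38% → does not qualify.
Product B: score 631 < 700; DTI 36% ≤ 38% → does not qualify.
Product C: score 631 ≥ 580; DTI 36% ≤ 38%; reserves 10.4 ≥ 3 mo → qualifies.

Product C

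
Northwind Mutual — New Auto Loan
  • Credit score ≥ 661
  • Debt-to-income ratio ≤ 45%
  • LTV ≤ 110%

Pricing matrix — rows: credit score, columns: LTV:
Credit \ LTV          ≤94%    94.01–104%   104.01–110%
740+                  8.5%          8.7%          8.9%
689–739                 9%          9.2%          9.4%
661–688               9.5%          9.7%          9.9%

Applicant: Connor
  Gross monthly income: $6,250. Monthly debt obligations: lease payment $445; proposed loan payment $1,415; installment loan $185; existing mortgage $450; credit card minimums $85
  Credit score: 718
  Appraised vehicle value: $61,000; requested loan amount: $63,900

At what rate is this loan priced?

9.4%

Credit score 718 ≥ 661; Total monthly debts = (445 + 1,415 + 185 + 450 + 85) = 2,580. DTI: 2,580 ÷ 6,250 = 41.3%, within the 45% cap
Loan-to-value = 63,900/61,000 = 104.8% — pass (110% max)
Row: 718 falls in 689–739. Column: 104.8% falls in 104.01–110%. Rate = 9.4%.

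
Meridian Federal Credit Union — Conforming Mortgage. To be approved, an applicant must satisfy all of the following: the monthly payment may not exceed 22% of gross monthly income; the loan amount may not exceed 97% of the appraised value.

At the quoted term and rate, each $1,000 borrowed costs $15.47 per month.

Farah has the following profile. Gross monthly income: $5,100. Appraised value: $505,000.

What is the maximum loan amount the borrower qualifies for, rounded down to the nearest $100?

Payment cap: 22% × $5,100 = $1,122/month.
At $15.47 per $1,000, that supports 1,122/15.47 × 1,000 ≈ $72,527 → $72,500.
LTV cap: 97% × $505,000 = $489,850 → $489,800.
Binding constraint: payment-to-income.

$72,500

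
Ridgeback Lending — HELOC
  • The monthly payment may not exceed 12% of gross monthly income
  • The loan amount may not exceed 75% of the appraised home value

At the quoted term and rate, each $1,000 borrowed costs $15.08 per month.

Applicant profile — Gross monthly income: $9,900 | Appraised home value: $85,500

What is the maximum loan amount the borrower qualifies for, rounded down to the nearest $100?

Payment cap: 12% × $9,900 = $1,188/month.
At $15.08 per $1,000, that supports 1,188/15.08 × 1,000 ≈ $78,779 → $78,700.
LTV cap: 75% × $85,500 = $64,125 → $64,100.
Binding constraint: loan-to-value.

$64,100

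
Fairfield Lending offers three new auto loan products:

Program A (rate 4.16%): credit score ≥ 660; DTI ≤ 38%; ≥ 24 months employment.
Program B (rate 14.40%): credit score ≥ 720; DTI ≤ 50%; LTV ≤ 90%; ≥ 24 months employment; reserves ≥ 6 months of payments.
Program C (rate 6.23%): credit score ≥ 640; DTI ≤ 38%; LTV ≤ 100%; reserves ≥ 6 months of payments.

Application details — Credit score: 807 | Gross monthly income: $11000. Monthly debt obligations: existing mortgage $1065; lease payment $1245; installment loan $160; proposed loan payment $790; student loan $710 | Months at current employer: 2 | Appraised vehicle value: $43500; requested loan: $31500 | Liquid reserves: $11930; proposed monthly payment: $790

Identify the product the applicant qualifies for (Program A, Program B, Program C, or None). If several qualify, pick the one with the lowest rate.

Total debts = (1,065 + 1,245 + 160 + 790 + 710) = 3,970; DTI = 3,970/11,000 = 36.1%.
LTV = 31,500/43,500 = 72.4%.
Reserves = 11,930/790 = 15.1 months.
Program A: score 807 ≥ 660; DTI 36.1% ≤ 38%; employment 2 < 24 mo → does not qualify.
Program B: score 807 ≥ 720; DTI 36.1% ≤ 50%; LTV 72.4% ≤ 90%; employment 2 < 24 mo; reserves 15.1 ≥ 6 mo → does not qualify.
Program C: score 807 ≥ 640; DTI 36.1% ≤ 38%; LTV 72.4% ≤ 100%; reserves 15.1 ≥ 6 mo → qualifies.

Program C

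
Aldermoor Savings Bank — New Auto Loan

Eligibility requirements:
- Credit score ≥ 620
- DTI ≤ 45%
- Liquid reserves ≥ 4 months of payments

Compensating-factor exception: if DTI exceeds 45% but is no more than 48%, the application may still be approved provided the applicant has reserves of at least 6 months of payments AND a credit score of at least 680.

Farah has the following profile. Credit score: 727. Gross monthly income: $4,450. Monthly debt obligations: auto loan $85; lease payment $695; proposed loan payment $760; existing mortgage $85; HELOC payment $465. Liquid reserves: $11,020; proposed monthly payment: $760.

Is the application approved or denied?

Approved

Credit score 727 ≥ 620 (meets base)
Total debts = (85 + 695 + 760 + 85 + 465) = 2,090. DTI = 2,090/4,450 = 47% > 45% — standard DTI limit exceeded.
Liquid reserves cover 11,020/760 = 14.5 months — ≥ 4 required
47% falls in the override range (45%–48%), so the compensating-factor test applies.
Override check — reserves: 14.5 mo (ok); score: 727 (ok).
Both compensating conditions met → exception applies.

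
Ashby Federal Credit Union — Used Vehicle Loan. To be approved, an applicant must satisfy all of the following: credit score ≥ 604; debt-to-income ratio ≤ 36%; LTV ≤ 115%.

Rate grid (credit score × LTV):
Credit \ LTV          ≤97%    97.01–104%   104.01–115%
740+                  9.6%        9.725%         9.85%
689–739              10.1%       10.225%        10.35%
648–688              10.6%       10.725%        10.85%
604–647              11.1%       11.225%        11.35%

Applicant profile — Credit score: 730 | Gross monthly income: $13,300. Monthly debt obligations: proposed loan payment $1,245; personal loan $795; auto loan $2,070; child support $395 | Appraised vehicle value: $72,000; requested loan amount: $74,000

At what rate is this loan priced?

Credit score 730 ≥ 604; Total monthly debts = (1,245 + 795 + 2,070 + 395) = 4,505. Debt-to-income = 4,505/13,300 = 33.9% — meets 36% limit
LTV = 74,000/72,000 = 102.8% ≤ 115%
Credit 730 → row 689–739; LTV 102.8% → column 97.01–104%. Grid cell → 10.225%.

10.225%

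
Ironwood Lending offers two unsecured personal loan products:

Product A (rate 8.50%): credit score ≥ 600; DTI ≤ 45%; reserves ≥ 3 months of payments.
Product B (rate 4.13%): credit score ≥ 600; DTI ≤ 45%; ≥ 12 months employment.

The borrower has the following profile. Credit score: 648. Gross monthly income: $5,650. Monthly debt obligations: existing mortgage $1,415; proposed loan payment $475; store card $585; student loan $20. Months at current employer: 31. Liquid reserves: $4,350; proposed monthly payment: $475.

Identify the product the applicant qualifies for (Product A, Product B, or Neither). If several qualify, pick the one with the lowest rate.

Total debts = (1,415 + 475 + 585 + 20) = 2,495; DTI = 2,495/5,650 = 44.2%.
Reserves = 4,350/475 = 9.2 months.
Product A: score 648 ≥ 600; DTI 44.2% ≤ 45%; reserves 9.2 ≥ 3 mo → qualifies.
Product B: score 648 ≥ 600; DTI 44.2% ≤ 45%; employment 31 ≥ 12 mo → qualifies.
Qualifying: Product A, Product B. Lowest rate is 4.13% → Product B.

Product B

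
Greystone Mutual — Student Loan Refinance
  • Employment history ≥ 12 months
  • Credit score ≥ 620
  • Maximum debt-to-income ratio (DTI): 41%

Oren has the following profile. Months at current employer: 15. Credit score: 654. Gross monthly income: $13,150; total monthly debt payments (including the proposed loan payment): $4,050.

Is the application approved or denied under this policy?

Employment 15 ≥ 12 months
Credit score 654 ≥ 620 (meets)
Debt-to-income = 4,050/13,150 = 30.8% — meets 41% limit
All criteria satisfied.

Approved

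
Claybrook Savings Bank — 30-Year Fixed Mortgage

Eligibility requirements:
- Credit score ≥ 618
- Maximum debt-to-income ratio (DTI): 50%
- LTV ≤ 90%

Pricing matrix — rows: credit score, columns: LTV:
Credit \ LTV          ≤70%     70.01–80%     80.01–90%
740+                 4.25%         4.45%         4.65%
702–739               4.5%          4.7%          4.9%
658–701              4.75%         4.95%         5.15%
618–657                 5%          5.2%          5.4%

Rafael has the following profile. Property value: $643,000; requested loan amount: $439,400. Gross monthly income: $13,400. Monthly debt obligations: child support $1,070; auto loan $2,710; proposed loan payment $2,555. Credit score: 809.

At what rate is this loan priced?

Credit score 809 ≥ 618; Total monthly debts = (1,070 + 2,710 + 2,555) = 6,335. Debt-to-income = 6,335/13,400 = 47.3% — meets 50% limit
LTV: 439,400 ÷ 643,000 = 68.3%, within 90% cap
Row: 809 falls in 740+. Column: 68.3% falls in ≤70%. Rate = 4.25%.

4.25%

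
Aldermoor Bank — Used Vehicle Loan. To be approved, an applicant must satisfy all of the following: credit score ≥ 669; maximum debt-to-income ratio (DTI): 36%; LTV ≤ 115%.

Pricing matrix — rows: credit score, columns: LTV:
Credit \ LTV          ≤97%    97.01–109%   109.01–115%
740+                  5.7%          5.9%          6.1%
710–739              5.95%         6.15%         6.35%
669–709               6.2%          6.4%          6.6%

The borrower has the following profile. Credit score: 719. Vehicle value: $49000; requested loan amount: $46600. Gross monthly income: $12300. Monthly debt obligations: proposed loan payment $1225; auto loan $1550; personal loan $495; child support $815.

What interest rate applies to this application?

5.95%

Credit score 719 ≥ 669; Total monthly debts = (1,225 + 1,550 + 495 + 815) = 4,085. DTI: 4,085 ÷ 12,300 = 33.2%, within the 36% cap
Loan-to-value = 46,600/49,000 = 95.1% — pass (115% max)
Row: 719 falls in 710–739. Column: 95.1% falls in ≤97%. Rate = 5.95%.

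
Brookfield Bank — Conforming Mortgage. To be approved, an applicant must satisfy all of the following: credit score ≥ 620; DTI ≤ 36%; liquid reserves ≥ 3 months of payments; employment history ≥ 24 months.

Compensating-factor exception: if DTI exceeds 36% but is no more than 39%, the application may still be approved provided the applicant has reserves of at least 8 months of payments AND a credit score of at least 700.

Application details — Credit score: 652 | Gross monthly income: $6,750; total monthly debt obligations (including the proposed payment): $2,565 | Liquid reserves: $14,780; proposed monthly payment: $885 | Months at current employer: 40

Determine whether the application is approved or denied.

Denied

Credit score 652 ≥ 620 (meets base)
DTI: 2,565 ÷ 6,750 = 38%, over the 36% base limit.
Liquid reserves cover 14,780/885 = 16.7 months — ≥ 3 required
Employment 40 ≥ 24 months
38% falls in the override range (36%–39%), so the compensating-factor test applies.
Reserves 16.7 ≥ 8 months; credit score 652 < 700.
Override conditions not both satisfied; exception does not apply.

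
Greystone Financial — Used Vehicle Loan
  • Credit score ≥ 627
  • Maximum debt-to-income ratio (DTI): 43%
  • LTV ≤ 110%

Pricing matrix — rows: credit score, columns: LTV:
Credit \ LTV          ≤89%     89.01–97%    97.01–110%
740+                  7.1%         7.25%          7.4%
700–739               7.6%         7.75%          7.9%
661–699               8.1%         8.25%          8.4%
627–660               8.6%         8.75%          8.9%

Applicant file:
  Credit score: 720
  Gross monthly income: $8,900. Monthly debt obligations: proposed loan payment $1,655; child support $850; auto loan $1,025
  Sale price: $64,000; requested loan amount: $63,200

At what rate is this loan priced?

7.9%

Credit score 720 ≥ 627; Total monthly debts = (1,655 + 850 + 1,025) = 3,530. DTI = 3,530/8,900 = 39.7% ≤ 43%
LTV: 63,200 ÷ 64,000 = 98.8%, within 110% cap
Row: 720 falls in 700–739. Column: 98.8% falls in 97.01–110%. Rate = 7.9%.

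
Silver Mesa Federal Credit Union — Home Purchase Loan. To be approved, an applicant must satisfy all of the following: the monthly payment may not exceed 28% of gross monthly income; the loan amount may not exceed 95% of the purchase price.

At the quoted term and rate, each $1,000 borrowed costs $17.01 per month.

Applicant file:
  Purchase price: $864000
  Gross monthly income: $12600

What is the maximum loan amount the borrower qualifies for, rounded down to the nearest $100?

Payment cap: 28% × $12,600 = $3,528/month.
At $17.01 per $1,000, that supports 3,528/17.01 × 1,000 ≈ $207,407 → $207,400.
LTV cap: 95% × $864,000 = $820,800 → $820,800.
Binding constraint: payment-to-income.

$207,400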